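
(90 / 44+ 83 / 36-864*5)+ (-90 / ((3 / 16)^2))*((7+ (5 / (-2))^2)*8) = -275675.65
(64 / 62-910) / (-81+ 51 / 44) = 1239832 / 108903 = 11.38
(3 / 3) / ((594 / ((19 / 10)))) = 19 / 5940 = 0.00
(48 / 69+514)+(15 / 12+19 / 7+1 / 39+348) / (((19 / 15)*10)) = 172583795 / 318136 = 542.48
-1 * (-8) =8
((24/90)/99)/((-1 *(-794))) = 2/589545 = 0.00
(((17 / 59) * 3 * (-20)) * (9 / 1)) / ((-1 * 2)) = 4590 / 59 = 77.80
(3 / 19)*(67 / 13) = 201 / 247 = 0.81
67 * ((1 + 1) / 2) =67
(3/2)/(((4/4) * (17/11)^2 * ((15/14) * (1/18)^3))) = 4939704/1445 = 3418.48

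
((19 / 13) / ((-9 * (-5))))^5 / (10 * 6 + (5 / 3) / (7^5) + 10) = 41615795893 / 80606151362523515625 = 0.00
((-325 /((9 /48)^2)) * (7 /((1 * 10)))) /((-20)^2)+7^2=32.82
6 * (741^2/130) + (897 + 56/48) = 787211/30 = 26240.37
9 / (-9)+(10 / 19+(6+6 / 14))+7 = 1723 / 133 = 12.95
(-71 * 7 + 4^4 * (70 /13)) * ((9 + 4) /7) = 1637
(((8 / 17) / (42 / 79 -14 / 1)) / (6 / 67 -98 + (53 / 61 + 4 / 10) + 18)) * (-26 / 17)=-41973490 / 61769834917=-0.00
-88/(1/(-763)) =67144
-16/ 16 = -1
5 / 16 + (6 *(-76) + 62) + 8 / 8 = -6283 / 16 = -392.69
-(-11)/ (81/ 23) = 253/ 81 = 3.12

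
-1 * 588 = -588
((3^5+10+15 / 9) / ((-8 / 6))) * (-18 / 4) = 1719 / 2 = 859.50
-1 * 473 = -473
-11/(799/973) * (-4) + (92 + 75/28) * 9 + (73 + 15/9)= 65797559/67116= 980.36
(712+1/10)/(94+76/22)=7.31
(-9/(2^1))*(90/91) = -405/91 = -4.45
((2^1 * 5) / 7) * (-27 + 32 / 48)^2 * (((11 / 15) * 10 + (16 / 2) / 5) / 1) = 1672588 / 189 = 8849.67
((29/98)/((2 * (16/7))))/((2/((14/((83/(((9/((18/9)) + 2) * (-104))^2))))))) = 828269/332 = 2494.79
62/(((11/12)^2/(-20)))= -178560/121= -1475.70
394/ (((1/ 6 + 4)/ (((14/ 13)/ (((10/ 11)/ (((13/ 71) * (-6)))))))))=-1092168/ 8875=-123.06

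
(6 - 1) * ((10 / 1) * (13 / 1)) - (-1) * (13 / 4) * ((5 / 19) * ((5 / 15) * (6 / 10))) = 49413 / 76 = 650.17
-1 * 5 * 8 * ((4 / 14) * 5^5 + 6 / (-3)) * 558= -139187520 / 7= -19883931.43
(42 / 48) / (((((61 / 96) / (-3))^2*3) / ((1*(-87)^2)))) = 183109248 / 3721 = 49209.69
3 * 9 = 27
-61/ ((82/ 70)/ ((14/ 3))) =-29890/ 123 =-243.01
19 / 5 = 3.80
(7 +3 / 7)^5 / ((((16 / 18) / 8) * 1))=3421836288 / 16807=203595.90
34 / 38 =17 / 19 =0.89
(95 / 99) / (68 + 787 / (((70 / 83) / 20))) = 665 / 12980682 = 0.00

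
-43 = -43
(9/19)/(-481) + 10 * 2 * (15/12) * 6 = 150.00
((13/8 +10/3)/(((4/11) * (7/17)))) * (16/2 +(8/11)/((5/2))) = 5491/20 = 274.55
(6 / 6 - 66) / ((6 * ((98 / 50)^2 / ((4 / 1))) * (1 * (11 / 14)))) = -162500 / 11319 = -14.36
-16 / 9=-1.78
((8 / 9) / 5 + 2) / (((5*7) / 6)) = 28 / 75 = 0.37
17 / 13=1.31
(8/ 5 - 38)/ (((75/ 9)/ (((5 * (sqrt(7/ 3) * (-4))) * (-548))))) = -398944 * sqrt(21)/ 25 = -73127.64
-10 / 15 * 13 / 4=-13 / 6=-2.17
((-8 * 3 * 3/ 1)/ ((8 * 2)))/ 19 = -9/ 38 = -0.24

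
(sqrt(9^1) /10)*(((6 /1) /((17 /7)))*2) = 126 /85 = 1.48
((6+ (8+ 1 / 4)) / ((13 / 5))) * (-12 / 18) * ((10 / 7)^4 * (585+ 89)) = -320150000 / 31213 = -10256.94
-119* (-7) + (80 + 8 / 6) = 2743 / 3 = 914.33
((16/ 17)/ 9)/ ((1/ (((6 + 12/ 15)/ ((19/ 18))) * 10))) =128/ 19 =6.74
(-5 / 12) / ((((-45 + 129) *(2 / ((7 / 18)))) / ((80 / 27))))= -25 / 8748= -0.00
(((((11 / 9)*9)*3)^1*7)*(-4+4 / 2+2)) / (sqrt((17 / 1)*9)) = 0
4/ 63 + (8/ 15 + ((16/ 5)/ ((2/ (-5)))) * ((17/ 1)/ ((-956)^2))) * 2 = 20329721/ 17993115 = 1.13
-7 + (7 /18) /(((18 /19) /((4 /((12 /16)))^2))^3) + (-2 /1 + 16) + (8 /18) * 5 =50389389091 /4782969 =10535.17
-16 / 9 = -1.78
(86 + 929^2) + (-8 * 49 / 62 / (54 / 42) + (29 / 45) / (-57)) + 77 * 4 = 863430.07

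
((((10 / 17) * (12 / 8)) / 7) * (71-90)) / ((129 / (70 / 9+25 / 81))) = -62225 / 414477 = -0.15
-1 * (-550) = 550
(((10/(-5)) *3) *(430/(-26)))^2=9846.75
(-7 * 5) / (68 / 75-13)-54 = -46353 / 907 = -51.11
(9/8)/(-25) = -9/200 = -0.04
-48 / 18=-8 / 3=-2.67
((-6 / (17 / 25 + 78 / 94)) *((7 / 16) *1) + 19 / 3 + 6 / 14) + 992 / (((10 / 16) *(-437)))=905957513 / 651199920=1.39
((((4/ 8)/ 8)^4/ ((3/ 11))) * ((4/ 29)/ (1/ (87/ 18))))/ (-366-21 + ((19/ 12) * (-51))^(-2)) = -1147619/ 11907162537984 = -0.00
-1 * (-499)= 499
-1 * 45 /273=-15 /91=-0.16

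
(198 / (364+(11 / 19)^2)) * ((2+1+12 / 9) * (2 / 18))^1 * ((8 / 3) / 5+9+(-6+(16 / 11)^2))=96234658 / 65104875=1.48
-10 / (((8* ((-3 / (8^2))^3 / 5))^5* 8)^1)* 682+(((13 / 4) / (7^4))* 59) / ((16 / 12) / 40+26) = 377456817395808575734889481436175035 / 53813595554334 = 7014153458947034336266.59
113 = 113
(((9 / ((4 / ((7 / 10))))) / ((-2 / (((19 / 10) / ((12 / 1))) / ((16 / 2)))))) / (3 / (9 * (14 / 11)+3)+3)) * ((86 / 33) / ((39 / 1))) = -303107 / 933504000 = -0.00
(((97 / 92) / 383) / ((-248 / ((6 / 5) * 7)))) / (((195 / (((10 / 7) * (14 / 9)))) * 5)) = -679 / 3195024300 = -0.00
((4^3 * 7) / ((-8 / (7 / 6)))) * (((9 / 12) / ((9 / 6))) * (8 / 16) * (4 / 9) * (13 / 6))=-1274 / 81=-15.73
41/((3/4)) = 164/3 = 54.67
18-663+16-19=-648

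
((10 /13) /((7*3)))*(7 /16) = 0.02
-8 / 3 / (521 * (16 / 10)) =-0.00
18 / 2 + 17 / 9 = 98 / 9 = 10.89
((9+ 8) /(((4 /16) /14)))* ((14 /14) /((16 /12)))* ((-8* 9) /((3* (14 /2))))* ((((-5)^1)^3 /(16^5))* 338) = 3232125 /32768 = 98.64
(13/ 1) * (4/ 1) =52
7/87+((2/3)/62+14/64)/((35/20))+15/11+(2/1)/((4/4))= 1979911/553784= 3.58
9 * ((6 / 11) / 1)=54 / 11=4.91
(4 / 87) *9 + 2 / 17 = 262 / 493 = 0.53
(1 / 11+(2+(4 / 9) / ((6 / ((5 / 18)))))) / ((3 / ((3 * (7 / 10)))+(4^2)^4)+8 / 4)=9877 / 306577062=0.00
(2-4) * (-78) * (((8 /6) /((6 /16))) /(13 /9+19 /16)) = 210.74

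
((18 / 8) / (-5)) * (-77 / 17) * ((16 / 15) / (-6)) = -154 / 425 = -0.36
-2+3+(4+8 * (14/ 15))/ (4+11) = 397/ 225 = 1.76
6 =6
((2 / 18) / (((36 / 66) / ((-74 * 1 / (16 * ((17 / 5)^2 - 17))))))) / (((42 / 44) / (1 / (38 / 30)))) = 559625 / 3907008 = 0.14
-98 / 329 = -14 / 47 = -0.30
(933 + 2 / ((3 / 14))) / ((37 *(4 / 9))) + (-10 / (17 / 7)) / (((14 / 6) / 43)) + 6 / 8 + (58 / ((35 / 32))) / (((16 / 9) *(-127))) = -50502906 / 2795905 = -18.06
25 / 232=0.11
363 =363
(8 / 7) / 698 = 4 / 2443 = 0.00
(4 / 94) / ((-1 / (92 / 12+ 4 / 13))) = -622 / 1833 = -0.34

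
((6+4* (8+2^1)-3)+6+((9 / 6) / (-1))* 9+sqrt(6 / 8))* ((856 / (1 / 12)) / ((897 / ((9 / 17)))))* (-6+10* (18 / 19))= 1016928* sqrt(3) / 96577+72201888 / 96577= 765.85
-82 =-82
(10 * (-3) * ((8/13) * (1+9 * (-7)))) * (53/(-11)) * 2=-1577280/143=-11029.93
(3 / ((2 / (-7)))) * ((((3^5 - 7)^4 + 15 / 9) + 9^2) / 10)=-16285733618 / 5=-3257146723.60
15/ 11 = 1.36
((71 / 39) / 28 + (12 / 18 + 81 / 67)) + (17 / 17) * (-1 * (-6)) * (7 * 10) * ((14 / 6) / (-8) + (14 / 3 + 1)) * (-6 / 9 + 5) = 9784.44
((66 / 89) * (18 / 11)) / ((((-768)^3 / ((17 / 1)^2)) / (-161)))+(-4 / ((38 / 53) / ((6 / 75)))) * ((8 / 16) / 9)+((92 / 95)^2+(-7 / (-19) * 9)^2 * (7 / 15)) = 183255953559817 / 30320728473600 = 6.04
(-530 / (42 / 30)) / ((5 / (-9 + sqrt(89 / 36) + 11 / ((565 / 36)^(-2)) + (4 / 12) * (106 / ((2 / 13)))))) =-1006326635 / 4536 - 265 * sqrt(89) / 21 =-221972.36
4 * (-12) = -48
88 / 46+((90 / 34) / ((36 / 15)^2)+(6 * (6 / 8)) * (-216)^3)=-283707282949 / 6256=-45349629.63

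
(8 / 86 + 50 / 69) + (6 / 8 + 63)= 766289 / 11868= 64.57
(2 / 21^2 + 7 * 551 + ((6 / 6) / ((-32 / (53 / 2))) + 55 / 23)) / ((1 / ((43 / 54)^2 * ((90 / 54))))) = 23156847793505 / 5678781696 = 4077.78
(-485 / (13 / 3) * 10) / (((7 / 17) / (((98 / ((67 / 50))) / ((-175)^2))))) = -39576 / 6097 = -6.49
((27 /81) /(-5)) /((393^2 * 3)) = -1 /6950205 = -0.00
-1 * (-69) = 69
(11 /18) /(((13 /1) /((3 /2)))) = 0.07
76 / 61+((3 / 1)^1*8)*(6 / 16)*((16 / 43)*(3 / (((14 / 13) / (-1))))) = -148412 / 18361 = -8.08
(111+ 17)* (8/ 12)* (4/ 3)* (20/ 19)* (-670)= -13721600/ 171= -80243.27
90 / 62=45 / 31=1.45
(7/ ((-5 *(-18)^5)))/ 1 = 7/ 9447840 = 0.00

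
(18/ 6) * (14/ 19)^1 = 42/ 19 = 2.21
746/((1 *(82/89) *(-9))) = -33197/369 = -89.96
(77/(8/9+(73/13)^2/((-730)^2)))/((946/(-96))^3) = -117747302400/1300757497523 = -0.09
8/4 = 2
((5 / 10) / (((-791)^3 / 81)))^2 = 0.00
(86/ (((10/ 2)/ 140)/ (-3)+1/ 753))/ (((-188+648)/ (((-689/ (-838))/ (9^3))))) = -52054639/ 2611096965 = -0.02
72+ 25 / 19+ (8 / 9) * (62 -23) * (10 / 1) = 23939 / 57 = 419.98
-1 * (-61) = 61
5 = 5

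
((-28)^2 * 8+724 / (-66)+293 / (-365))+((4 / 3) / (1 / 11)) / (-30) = 226195657 / 36135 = 6259.74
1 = 1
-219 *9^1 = -1971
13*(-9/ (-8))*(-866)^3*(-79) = 750372038091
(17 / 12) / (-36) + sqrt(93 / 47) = -17 / 432 + sqrt(4371) / 47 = 1.37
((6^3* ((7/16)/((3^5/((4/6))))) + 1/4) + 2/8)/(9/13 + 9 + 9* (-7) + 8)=-533/31806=-0.02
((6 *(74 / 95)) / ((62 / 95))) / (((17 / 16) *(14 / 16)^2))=227328 / 25823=8.80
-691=-691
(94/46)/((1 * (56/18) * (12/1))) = 141/2576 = 0.05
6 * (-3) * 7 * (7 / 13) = -882 / 13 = -67.85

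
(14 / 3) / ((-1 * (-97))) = 14 / 291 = 0.05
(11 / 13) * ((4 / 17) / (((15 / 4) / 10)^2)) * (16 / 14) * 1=22528 / 13923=1.62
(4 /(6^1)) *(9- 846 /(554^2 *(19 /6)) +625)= 1848552530 /4373553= 422.67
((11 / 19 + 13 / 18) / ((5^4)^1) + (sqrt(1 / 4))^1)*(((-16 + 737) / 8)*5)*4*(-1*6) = -7737772 / 1425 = -5430.02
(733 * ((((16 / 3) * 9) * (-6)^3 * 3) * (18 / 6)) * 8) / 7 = -547181568 / 7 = -78168795.43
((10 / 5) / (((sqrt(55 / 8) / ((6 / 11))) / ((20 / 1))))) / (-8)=-12 * sqrt(110) / 121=-1.04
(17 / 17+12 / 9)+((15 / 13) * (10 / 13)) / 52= 30983 / 13182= 2.35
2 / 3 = 0.67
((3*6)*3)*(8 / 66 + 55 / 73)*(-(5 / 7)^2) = -19350 / 803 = -24.10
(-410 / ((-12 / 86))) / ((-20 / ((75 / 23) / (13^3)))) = -44075 / 202124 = -0.22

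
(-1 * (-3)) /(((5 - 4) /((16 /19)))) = 48 /19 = 2.53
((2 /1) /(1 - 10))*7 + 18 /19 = -0.61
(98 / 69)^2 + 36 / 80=234929 / 95220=2.47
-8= -8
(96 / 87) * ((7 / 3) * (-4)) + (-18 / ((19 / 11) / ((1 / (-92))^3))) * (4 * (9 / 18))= -10.30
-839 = -839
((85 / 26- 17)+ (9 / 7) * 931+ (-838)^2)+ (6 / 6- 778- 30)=18268127 / 26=702620.27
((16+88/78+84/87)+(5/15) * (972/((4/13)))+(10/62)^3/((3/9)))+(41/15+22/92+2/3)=8328775075037/7749532830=1074.75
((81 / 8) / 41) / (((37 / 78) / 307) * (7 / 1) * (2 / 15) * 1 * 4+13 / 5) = 14547195 / 153498424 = 0.09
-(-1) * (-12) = -12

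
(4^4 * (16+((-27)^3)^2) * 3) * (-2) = -595077895680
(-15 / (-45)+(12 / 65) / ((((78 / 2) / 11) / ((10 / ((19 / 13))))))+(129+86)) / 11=159826 / 8151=19.61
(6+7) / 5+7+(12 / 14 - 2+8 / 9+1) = 3259 / 315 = 10.35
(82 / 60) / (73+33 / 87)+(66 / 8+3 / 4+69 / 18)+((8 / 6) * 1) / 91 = 3559419 / 276640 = 12.87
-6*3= -18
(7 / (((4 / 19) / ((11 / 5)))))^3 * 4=3131359847 / 2000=1565679.92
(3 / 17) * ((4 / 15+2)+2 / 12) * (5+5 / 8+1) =3869 / 1360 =2.84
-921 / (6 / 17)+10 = -5199 / 2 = -2599.50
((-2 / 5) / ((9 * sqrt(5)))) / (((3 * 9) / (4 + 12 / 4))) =-14 * sqrt(5) / 6075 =-0.01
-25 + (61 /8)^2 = 2121 /64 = 33.14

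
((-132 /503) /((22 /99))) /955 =-594 /480365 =-0.00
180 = 180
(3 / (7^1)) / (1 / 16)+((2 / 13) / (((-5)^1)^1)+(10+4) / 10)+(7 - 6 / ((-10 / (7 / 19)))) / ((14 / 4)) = 88953 / 8645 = 10.29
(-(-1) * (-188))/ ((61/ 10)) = -1880/ 61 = -30.82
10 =10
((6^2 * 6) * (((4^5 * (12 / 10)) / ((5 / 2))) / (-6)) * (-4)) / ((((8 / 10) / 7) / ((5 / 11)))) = 3096576 / 11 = 281506.91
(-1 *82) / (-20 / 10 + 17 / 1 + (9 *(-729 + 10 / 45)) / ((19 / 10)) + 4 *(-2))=1558 / 65457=0.02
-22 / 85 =-0.26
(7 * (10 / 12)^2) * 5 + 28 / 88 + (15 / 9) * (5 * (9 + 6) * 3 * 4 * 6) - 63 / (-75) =89352091 / 9900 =9025.46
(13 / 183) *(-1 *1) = -13 / 183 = -0.07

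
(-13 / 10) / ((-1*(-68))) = -13 / 680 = -0.02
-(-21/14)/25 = 3/50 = 0.06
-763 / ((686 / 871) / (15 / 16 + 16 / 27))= -1482.30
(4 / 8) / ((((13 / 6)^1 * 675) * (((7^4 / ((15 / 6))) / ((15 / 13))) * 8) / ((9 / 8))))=3 / 51938432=0.00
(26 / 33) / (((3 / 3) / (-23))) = -598 / 33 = -18.12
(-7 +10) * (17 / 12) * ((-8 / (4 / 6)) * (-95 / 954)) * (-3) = -1615 / 106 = -15.24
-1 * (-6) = 6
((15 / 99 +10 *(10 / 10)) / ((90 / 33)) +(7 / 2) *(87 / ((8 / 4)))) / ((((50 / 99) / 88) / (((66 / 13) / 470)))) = 4484139 / 15275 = 293.56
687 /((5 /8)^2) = 43968 /25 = 1758.72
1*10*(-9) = -90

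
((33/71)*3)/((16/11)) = 1089/1136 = 0.96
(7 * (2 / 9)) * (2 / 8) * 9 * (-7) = -24.50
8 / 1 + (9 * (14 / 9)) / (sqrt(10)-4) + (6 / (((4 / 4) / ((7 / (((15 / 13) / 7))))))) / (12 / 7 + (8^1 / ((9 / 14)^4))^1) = 65466217 / 16725210-7 * sqrt(10) / 3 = -3.46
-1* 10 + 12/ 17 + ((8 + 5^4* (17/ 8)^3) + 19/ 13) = 678627069/ 113152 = 5997.48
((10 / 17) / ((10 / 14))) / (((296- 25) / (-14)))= -196 / 4607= -0.04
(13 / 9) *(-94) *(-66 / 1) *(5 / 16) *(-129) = -1445015 / 4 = -361253.75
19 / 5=3.80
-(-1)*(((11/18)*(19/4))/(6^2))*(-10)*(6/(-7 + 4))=1045/648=1.61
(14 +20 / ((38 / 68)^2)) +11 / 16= 454755 / 5776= 78.73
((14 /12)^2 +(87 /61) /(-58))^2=8614225 /4822416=1.79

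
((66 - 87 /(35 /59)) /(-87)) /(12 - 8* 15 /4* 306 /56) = -1882 /308415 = -0.01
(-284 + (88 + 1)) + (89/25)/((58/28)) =-140129/725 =-193.28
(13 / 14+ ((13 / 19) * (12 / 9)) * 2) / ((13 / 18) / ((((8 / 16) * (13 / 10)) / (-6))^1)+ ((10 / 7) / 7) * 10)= -15379 / 25840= -0.60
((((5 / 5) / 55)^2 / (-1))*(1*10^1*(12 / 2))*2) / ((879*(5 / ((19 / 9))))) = -152 / 7976925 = -0.00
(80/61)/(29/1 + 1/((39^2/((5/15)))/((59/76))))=27743040/613471571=0.05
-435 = -435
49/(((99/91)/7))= 31213/99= 315.28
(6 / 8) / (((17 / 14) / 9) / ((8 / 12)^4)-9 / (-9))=168 / 377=0.45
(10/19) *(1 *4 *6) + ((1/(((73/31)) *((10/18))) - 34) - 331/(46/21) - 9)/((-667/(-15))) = 352512333/42555934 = 8.28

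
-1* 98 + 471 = 373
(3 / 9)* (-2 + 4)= 2 / 3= 0.67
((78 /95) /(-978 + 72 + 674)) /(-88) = 39 /969760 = 0.00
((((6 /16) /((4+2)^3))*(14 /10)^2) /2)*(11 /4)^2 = 5929 /460800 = 0.01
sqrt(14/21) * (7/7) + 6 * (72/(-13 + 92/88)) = -9504/263 + sqrt(6)/3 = -35.32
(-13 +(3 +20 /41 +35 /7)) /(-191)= 185 /7831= 0.02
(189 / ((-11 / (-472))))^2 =7958067264 / 121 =65769150.94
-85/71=-1.20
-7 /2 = -3.50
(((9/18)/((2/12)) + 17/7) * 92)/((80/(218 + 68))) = 62491/35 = 1785.46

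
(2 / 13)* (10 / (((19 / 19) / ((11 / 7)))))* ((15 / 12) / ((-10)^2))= 11 / 364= 0.03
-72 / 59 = -1.22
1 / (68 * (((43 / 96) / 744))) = 17856 / 731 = 24.43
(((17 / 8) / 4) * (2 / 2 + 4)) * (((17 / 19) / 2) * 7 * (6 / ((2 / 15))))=455175 / 1216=374.32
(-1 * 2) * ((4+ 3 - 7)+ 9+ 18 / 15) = -102 / 5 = -20.40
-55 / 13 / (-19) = 0.22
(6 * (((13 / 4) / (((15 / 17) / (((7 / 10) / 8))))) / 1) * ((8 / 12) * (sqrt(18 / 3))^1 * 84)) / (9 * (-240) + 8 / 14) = -75803 * sqrt(6) / 1511600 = -0.12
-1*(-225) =225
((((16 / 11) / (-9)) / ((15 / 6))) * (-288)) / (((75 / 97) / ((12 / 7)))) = 397312 / 9625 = 41.28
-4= -4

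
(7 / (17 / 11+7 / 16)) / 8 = 154 / 349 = 0.44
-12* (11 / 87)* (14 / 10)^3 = -15092 / 3625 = -4.16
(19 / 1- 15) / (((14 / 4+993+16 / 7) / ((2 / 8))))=0.00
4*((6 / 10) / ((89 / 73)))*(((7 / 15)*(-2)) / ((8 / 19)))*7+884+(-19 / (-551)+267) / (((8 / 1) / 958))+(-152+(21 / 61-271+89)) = 127909706628 / 3936025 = 32497.18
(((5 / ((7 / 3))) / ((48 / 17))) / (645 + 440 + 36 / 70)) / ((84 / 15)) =2125 / 17020864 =0.00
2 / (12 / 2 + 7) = 2 / 13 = 0.15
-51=-51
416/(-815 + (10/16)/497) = -1654016/3240435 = -0.51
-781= -781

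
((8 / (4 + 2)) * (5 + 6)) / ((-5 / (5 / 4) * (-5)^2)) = -0.15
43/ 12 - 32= -341/ 12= -28.42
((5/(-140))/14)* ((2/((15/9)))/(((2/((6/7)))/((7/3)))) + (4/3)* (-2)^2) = -1/60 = -0.02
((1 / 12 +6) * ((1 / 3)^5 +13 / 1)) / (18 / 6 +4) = 57670 / 5103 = 11.30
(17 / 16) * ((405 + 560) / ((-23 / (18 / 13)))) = -147645 / 2392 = -61.72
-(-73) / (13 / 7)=511 / 13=39.31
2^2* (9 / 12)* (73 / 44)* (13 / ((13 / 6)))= 657 / 22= 29.86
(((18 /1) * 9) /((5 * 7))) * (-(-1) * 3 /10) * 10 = 486 /35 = 13.89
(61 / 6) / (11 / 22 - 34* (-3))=61 / 615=0.10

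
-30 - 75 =-105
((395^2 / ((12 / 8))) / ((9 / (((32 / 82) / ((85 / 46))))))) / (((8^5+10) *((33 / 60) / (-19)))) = -8727414400 / 3392670501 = -2.57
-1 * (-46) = 46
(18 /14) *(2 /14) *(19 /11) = 171 /539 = 0.32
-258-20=-278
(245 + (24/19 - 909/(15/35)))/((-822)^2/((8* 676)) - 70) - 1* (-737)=991998603/1411339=702.88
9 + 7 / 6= 61 / 6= 10.17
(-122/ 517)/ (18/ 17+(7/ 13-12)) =26962/ 1188583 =0.02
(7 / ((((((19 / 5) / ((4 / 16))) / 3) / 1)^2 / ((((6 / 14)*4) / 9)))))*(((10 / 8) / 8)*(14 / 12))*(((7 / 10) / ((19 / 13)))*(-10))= -79625 / 1755904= -0.05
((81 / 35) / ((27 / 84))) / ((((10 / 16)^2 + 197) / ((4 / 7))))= 3072 / 147385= 0.02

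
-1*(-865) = 865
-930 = -930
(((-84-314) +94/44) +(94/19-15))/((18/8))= -339346/1881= -180.41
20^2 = 400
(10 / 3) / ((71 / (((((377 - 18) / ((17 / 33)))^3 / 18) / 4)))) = 307915396745 / 1395292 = 220681.69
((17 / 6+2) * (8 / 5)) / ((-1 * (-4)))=29 / 15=1.93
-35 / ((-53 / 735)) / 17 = 25725 / 901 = 28.55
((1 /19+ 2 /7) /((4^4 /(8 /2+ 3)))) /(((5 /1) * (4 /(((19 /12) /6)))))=1 /8192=0.00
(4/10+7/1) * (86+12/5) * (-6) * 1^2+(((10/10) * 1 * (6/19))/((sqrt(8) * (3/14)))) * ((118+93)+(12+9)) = -98124/25+1624 * sqrt(2)/19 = -3804.08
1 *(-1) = -1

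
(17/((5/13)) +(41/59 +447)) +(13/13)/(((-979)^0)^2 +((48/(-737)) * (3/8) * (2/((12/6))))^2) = 79025960592/160330435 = 492.89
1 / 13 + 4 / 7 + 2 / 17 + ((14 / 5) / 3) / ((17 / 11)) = 31789 / 23205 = 1.37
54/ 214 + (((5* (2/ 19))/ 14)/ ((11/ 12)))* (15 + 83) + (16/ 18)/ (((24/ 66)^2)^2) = 354927307/ 6440544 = 55.11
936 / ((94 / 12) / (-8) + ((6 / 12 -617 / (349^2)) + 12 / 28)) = -38305927296 / 2277929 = -16816.12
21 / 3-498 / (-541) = 4285 / 541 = 7.92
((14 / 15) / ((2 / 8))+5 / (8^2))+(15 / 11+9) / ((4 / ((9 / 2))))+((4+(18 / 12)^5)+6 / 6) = 296359 / 10560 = 28.06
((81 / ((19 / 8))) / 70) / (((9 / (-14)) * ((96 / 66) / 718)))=-35541 / 95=-374.12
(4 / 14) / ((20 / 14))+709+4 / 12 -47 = 9938 / 15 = 662.53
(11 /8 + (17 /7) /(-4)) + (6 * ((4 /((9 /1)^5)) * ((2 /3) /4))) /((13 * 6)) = 99025285 /128963016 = 0.77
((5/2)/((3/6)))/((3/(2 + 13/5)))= 23/3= 7.67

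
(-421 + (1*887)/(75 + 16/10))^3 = -3855712531866112/56181887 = -68629103.40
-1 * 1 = -1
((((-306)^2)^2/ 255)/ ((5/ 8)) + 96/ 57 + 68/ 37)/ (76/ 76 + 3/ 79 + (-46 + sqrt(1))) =-76381460960116/ 61037975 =-1251376.06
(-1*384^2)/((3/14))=-688128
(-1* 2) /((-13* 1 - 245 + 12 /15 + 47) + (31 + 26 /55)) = 11 /983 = 0.01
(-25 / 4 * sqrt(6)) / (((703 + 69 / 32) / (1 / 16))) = -5 * sqrt(6) / 9026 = -0.00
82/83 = 0.99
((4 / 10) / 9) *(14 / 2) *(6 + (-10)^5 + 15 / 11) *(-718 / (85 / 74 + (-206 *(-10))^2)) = 818172548312 / 155443110075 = 5.26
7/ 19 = 0.37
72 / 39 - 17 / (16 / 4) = -125 / 52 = -2.40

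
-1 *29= -29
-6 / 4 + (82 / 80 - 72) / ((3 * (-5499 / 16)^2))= -1360936741 / 907170030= -1.50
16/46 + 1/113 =927/2599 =0.36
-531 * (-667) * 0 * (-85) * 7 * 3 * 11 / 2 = 0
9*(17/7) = 21.86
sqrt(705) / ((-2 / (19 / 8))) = -19 * sqrt(705) / 16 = -31.53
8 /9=0.89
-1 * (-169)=169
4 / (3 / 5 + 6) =20 / 33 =0.61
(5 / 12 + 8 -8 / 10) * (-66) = -5027 / 10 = -502.70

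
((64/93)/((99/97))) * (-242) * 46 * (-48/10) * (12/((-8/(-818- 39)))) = 21536396288/465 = 46314830.73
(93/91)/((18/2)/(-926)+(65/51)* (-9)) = -488002/5481931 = -0.09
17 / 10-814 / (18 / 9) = -4053 / 10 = -405.30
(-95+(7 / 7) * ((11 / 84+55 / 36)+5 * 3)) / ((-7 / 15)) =49355 / 294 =167.87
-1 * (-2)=2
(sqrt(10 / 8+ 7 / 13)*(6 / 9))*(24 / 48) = sqrt(1209) / 78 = 0.45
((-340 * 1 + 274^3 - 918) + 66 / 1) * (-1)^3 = -20569632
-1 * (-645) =645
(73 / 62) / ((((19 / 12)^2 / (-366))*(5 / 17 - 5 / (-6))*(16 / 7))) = -85844934 / 1286965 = -66.70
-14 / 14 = -1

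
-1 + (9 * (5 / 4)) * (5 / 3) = 71 / 4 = 17.75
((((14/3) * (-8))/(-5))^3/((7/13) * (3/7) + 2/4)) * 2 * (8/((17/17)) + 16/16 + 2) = 803618816/64125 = 12532.07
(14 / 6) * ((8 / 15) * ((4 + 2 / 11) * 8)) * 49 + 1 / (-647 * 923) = 603028595857 / 295604595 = 2039.98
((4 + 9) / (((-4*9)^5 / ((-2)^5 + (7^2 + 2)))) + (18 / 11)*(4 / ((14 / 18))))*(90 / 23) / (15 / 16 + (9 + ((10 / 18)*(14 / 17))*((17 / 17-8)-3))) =3330475357465 / 542327407776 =6.14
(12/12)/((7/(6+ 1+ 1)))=8/7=1.14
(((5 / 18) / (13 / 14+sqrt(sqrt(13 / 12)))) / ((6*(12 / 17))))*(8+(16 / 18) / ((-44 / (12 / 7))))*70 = -5831000*sqrt(39) / 350163-10055500 / 116721+5414500*13^(1 / 4)*sqrt(2)*3^(3 / 4) / 350163+40817000*13^(3 / 4)*sqrt(2)*3^(1 / 4) / 4552119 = 18.77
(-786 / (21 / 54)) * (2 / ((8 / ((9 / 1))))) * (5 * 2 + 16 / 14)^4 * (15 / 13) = -1359577243440 / 16807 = -80893511.24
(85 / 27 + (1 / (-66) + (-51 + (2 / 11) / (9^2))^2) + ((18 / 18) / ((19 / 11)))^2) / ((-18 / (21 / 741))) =-10448922829079 / 2548367536572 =-4.10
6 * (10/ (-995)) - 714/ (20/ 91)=-6465033/ 1990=-3248.76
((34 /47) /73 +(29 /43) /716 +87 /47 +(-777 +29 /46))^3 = -6662960379836152540175942360214642125 /14341352014764842208224312384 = -464597784.99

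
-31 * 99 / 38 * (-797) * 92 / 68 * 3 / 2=168773517 / 1292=130629.66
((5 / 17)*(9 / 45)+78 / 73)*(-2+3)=1399 / 1241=1.13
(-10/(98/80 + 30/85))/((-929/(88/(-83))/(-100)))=59840000/82735811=0.72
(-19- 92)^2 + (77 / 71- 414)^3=-25193155576582 / 357911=-70389442.00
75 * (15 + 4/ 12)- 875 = 275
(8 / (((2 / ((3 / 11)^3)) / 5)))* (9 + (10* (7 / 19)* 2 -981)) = -9897120 / 25289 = -391.36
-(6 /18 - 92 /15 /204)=-232 /765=-0.30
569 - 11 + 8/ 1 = 566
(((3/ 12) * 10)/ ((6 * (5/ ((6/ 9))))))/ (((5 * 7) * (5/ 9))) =1/ 350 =0.00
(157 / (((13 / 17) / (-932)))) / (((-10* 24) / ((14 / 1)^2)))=30471973 / 195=156266.53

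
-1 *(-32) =32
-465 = -465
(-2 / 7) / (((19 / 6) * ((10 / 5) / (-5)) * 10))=3 / 133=0.02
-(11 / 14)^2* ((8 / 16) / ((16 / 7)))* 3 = -363 / 896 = -0.41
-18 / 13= -1.38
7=7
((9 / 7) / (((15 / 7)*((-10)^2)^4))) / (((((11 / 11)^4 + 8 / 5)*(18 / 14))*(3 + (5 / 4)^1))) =7 / 16575000000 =0.00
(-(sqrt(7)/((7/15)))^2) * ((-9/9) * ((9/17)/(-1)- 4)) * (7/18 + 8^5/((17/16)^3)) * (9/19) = -5979484900125/3173798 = -1884015.59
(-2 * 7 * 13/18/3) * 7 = -637/27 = -23.59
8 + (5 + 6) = 19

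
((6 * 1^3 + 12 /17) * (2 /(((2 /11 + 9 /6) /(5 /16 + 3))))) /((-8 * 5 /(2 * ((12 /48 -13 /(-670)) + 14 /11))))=-68670351 /33714400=-2.04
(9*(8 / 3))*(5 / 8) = 15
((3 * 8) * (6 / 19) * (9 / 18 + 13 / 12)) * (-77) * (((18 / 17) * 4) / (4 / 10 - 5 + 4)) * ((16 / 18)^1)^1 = 98560 / 17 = 5797.65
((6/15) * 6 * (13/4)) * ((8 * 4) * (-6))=-7488/5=-1497.60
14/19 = 0.74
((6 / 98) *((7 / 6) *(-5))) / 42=-5 / 588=-0.01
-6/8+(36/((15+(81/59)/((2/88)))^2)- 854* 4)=-30057627067/8797156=-3416.74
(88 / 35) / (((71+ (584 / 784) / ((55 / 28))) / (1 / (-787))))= -0.00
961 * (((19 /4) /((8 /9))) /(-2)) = -164331 /64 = -2567.67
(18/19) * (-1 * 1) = -18/19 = -0.95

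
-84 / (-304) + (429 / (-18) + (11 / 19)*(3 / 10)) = -1403 / 60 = -23.38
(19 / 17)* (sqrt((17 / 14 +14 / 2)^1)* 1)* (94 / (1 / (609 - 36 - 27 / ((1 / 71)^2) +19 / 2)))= -40807054.61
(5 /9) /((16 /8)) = 5 /18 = 0.28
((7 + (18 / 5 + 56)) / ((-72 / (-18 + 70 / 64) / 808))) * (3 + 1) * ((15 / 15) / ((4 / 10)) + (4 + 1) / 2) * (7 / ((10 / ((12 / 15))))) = 14152019 / 100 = 141520.19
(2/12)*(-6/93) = -1/93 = -0.01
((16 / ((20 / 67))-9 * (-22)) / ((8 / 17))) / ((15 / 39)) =139009 / 100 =1390.09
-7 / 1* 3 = -21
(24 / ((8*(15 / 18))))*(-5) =-18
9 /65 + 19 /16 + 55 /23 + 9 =304197 /23920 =12.72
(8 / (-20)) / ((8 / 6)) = -3 / 10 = -0.30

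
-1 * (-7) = 7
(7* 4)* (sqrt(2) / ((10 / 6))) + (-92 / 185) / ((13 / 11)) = -1012 / 2405 + 84* sqrt(2) / 5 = 23.34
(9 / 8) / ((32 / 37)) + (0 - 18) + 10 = -1715 / 256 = -6.70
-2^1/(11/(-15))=30/11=2.73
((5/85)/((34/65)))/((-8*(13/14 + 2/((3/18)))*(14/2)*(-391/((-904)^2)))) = 6639880/20452819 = 0.32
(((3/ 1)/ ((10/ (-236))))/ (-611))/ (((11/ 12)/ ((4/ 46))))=0.01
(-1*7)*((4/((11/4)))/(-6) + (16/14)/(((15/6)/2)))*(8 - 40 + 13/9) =3880/27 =143.70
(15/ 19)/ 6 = 5/ 38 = 0.13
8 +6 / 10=43 / 5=8.60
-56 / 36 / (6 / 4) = -28 / 27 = -1.04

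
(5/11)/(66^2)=5/47916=0.00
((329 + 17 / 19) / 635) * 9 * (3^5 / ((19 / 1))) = 13708116 / 229235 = 59.80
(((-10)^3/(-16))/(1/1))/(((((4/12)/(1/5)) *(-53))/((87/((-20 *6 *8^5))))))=0.00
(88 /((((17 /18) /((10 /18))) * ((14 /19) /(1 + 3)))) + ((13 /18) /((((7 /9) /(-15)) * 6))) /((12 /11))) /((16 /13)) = 20708545 /91392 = 226.59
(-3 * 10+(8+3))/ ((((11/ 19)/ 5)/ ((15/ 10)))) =-5415/ 22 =-246.14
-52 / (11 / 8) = -416 / 11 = -37.82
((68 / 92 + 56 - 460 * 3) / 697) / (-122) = 30435 / 1955782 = 0.02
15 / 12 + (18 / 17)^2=2741 / 1156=2.37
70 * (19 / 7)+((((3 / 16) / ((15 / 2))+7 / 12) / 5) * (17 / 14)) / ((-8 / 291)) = 4135623 / 22400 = 184.63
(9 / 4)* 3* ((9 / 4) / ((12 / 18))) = 22.78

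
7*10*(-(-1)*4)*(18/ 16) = 315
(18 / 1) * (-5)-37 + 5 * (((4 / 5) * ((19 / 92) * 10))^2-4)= -70543 / 529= -133.35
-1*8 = -8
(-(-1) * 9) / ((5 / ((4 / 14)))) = 18 / 35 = 0.51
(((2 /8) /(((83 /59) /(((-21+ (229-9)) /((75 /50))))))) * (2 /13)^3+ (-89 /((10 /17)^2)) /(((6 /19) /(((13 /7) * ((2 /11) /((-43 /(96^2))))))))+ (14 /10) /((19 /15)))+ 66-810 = 50075049642217987 /860363929425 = 58202.17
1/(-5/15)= -3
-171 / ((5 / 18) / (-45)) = 27702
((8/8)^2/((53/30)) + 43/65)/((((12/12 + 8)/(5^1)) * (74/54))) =0.50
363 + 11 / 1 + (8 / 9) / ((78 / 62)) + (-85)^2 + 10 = 2671007 / 351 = 7609.71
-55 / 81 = -0.68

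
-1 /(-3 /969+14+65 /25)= -1615 /26804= -0.06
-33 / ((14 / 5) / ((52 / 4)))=-2145 / 14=-153.21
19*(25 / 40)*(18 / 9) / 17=95 / 68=1.40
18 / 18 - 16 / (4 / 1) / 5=1 / 5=0.20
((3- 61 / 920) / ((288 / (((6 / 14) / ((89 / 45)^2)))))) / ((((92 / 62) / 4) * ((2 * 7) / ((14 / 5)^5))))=774858609 / 20951045000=0.04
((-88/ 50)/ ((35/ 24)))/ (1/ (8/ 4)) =-2112/ 875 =-2.41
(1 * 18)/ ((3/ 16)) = 96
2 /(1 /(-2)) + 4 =0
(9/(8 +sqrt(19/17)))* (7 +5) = 14688/1069 - 108* sqrt(323)/1069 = 11.92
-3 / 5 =-0.60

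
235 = 235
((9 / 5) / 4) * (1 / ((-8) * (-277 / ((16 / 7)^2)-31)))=72 / 107545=0.00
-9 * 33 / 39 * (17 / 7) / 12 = -561 / 364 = -1.54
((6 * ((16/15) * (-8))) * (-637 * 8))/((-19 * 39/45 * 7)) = -43008/19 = -2263.58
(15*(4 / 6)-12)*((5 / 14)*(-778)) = 3890 / 7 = 555.71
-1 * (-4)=4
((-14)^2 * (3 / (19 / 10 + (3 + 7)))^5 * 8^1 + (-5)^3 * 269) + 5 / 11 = -180122186846370 / 5357120461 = -33622.95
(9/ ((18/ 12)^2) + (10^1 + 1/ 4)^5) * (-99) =-11470169403/ 1024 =-11201337.31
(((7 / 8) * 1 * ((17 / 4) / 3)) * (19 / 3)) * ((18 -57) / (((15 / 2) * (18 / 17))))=-499681 / 12960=-38.56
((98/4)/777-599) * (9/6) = -132971/148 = -898.45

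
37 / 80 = 0.46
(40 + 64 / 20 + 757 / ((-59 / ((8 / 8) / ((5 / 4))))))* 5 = 9716 / 59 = 164.68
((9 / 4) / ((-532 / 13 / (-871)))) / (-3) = -33969 / 2128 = -15.96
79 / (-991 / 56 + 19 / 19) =-4424 / 935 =-4.73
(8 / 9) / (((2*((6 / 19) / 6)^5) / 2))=19808792 / 9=2200976.89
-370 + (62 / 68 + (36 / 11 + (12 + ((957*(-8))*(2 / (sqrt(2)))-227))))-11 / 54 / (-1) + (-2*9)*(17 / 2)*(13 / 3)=-7656*sqrt(2)-6278996 / 5049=-12070.83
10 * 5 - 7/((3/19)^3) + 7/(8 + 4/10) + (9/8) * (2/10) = -1865377/1080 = -1727.20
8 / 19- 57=-1075 / 19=-56.58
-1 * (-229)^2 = -52441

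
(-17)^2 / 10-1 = 279 / 10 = 27.90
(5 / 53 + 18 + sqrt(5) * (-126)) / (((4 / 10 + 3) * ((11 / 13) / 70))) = 4363450 / 9911- 573300 * sqrt(5) / 187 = -6415.02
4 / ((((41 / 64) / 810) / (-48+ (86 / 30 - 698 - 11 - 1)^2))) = 518389166592 / 205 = 2528727641.91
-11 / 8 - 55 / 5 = -99 / 8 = -12.38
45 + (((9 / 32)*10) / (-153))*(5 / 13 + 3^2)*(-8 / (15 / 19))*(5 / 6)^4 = 39390535 / 859248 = 45.84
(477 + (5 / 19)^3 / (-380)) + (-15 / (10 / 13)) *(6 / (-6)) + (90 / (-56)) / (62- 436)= 677590029703 / 1364721512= 496.50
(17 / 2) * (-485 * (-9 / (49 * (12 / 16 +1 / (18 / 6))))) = 445230 / 637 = 698.95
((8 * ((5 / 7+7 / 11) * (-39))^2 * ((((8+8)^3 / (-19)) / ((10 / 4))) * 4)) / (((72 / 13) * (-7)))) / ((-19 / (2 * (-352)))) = 49834102882304 / 6810265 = 7317498.35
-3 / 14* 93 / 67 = -279 / 938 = -0.30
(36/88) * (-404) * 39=-70902/11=-6445.64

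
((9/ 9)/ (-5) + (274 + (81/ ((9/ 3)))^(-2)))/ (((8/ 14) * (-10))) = -3493021/ 72900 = -47.92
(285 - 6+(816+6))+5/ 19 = 20924/ 19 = 1101.26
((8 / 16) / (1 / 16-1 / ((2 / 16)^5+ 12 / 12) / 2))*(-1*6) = 1572912 / 229375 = 6.86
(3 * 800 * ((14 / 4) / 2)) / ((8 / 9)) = 4725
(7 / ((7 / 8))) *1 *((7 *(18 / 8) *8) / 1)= 1008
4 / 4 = 1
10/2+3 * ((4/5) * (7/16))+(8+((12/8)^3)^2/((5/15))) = 15431/320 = 48.22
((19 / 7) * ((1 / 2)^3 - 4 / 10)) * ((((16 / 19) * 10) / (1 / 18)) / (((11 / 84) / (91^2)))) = -7154784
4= 4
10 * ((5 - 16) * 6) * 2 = -1320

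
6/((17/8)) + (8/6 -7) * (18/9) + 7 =-77/51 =-1.51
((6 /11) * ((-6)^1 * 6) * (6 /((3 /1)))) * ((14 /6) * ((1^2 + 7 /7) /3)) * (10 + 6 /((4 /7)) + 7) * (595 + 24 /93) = -31001040 /31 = -1000033.55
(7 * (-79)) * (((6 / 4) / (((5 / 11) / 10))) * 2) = -36498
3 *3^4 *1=243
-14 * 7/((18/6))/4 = -49/6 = -8.17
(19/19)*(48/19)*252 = 12096/19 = 636.63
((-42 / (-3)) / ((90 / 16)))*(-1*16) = -1792 / 45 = -39.82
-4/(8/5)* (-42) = 105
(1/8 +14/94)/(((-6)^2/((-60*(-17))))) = 8755/1128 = 7.76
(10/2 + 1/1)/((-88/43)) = -129/44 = -2.93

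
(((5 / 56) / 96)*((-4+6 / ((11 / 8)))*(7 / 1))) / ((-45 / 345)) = -115 / 6336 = -0.02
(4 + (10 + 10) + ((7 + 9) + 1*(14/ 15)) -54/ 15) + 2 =118/ 3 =39.33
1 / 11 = 0.09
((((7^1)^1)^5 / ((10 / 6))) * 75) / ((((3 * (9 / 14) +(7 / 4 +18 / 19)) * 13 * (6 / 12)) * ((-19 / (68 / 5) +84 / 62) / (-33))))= 55979483646240 / 2847377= 19660018.20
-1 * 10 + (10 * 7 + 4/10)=302/5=60.40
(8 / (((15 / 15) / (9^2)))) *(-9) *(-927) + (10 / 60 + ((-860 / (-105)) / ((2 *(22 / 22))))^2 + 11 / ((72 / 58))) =9536695205 / 1764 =5406289.80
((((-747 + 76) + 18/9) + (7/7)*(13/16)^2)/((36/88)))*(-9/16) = 1882045/2048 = 918.97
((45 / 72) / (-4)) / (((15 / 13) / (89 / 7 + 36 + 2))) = -6.87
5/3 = 1.67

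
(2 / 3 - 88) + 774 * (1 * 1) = 2060 / 3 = 686.67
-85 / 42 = -2.02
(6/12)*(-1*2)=-1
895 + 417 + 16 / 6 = 3944 / 3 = 1314.67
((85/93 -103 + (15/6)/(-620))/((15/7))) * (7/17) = -744359/37944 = -19.62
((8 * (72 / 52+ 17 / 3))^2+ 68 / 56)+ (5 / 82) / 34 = 3183.33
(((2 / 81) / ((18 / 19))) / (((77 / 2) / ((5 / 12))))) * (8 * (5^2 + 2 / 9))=86260 / 1515591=0.06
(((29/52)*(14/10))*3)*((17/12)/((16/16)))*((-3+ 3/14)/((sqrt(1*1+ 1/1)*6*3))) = -493*sqrt(2)/1920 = -0.36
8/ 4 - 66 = -64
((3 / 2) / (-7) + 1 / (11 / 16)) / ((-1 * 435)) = -191 / 66990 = -0.00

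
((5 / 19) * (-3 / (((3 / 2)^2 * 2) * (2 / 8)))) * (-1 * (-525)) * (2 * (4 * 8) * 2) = -896000 / 19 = -47157.89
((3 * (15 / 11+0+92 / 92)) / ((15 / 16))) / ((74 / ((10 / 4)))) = 104 / 407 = 0.26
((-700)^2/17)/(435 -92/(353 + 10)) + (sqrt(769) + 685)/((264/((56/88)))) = 7*sqrt(769)/2904 + 529398606695/7790912184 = 68.02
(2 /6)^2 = 1 /9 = 0.11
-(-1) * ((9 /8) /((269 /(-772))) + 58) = 29467 /538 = 54.77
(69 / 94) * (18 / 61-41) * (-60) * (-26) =-133635060 / 2867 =-46611.46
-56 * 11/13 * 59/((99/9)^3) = -3304/1573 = -2.10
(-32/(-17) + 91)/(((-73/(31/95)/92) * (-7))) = 4503308/825265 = 5.46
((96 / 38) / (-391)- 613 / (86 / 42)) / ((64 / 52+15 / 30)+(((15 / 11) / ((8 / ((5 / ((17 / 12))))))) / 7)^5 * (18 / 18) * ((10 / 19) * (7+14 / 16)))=-1713179382626947156009088 / 9904354919924670899895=-172.97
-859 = -859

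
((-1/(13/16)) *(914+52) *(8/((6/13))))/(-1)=20608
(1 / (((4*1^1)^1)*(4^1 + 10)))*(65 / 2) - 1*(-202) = 22689 / 112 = 202.58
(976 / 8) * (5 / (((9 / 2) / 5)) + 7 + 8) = 22570 / 9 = 2507.78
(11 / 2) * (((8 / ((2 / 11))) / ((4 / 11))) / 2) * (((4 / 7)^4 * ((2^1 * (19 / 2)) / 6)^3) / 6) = 36517316 / 194481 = 187.77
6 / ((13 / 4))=24 / 13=1.85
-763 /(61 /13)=-9919 /61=-162.61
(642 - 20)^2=386884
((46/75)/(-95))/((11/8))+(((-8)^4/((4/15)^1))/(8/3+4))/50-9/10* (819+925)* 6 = -734493248/78375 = -9371.52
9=9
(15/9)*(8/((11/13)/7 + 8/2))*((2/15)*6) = 2912/1125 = 2.59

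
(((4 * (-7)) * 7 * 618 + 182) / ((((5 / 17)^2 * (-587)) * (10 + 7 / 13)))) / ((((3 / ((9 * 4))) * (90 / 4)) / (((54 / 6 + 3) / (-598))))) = -559254304 / 231204625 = -2.42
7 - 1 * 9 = -2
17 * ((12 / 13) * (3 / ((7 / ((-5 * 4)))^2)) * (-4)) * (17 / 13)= -2010.19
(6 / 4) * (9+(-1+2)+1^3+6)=51 / 2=25.50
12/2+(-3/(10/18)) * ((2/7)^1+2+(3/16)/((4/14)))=-11073/1120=-9.89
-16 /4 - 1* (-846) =842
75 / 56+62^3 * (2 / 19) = 26694161 / 1064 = 25088.50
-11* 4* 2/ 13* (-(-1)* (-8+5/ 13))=8712/ 169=51.55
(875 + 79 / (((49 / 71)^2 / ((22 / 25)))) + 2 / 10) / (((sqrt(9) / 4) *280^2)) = 30647569 / 1764735000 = 0.02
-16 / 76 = -4 / 19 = -0.21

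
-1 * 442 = -442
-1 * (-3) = 3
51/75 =17/25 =0.68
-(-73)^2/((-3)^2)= -5329/9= -592.11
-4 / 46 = -2 / 23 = -0.09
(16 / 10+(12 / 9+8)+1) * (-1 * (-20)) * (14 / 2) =1670.67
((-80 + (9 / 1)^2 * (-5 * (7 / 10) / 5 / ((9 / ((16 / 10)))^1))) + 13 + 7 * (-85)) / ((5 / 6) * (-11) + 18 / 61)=6149532 / 81175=75.76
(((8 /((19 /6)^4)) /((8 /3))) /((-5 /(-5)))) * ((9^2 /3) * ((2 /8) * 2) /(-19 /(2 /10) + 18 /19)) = -52488 /12257033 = -0.00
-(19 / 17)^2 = -361 / 289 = -1.25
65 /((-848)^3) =-65 /609800192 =-0.00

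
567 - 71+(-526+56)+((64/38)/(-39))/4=19258/741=25.99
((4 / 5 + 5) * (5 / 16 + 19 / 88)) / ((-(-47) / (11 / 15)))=899 / 18800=0.05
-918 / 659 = -1.39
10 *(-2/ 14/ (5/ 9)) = -18/ 7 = -2.57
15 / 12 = 1.25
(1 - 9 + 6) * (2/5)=-4/5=-0.80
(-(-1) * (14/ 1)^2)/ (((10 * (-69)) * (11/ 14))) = -1372/ 3795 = -0.36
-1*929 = -929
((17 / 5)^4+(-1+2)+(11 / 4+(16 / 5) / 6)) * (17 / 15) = 17584409 / 112500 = 156.31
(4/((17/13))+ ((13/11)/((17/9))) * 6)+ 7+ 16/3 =10741/561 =19.15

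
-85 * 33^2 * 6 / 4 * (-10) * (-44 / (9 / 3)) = -20364300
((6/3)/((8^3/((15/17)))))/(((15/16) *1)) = 0.00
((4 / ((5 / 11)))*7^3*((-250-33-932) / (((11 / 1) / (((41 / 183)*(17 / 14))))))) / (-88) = 2766393 / 2684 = 1030.70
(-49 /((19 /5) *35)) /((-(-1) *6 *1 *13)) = -7 /1482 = -0.00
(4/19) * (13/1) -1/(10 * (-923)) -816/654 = 28467391/19115330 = 1.49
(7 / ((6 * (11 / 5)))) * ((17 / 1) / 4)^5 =49694995 / 67584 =735.31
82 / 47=1.74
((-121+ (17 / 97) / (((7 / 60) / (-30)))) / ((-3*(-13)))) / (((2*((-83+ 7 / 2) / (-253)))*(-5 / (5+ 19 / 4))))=28528027 / 2159220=13.21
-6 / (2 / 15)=-45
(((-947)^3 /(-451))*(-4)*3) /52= -2547834369 /5863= -434561.55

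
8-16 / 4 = 4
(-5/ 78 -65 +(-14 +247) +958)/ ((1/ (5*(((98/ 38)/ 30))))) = 4303327/ 8892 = 483.95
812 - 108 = 704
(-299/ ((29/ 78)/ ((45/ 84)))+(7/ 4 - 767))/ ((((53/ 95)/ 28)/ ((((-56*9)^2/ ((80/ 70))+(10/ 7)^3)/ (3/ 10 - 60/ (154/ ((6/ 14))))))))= -773748321621519200/ 7714203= -100301783816.36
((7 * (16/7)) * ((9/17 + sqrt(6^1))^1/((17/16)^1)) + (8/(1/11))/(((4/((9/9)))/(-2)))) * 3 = -31236/289 + 768 * sqrt(6)/17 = 2.58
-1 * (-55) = 55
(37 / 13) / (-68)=-37 / 884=-0.04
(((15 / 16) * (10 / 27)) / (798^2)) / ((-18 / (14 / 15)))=-5 / 176849568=-0.00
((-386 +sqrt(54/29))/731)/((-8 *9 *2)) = 193/52632 - sqrt(174)/1017552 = 0.00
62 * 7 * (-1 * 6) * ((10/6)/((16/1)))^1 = -1085/4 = -271.25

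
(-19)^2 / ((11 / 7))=2527 / 11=229.73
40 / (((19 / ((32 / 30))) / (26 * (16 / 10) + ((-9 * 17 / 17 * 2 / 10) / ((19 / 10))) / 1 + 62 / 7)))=4214272 / 37905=111.18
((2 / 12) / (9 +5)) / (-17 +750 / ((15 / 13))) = 1 / 53172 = 0.00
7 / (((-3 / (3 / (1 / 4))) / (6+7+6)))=-532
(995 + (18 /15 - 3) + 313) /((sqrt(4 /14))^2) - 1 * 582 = 39897 /10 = 3989.70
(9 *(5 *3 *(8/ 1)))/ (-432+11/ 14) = -15120/ 6037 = -2.50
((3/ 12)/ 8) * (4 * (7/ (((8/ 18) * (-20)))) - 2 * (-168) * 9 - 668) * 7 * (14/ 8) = 2305793/ 2560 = 900.70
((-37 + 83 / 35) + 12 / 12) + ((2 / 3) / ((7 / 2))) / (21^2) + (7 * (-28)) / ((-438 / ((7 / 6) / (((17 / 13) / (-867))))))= -379.76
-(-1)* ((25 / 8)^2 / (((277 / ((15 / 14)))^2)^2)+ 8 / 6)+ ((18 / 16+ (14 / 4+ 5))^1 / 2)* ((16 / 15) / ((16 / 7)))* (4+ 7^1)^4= 7139508687430846627231 / 217121310686837760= 32882.58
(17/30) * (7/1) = 119/30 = 3.97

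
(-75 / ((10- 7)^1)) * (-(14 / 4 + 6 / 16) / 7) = 775 / 56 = 13.84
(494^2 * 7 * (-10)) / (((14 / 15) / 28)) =-512475600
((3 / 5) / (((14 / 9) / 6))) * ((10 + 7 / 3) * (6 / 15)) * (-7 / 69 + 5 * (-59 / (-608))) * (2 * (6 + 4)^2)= 5360967 / 6118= 876.26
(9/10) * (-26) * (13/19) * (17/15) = -8619/475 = -18.15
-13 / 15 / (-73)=0.01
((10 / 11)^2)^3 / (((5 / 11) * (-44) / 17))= -850000 / 1771561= -0.48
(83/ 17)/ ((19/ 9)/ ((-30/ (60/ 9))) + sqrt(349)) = 255474/ 38901865 + 544563 * sqrt(349)/ 38901865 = 0.27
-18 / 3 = -6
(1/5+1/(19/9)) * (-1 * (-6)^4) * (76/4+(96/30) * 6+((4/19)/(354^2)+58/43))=-34529.88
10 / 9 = 1.11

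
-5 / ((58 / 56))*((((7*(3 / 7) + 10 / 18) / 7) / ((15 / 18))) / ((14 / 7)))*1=-128 / 87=-1.47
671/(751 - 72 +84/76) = 12749/12922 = 0.99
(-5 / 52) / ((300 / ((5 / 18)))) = -1 / 11232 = -0.00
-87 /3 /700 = -29 /700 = -0.04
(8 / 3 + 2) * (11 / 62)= 77 / 93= 0.83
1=1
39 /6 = 13 /2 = 6.50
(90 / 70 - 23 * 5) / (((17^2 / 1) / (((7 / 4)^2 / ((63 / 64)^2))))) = -203776 / 163863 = -1.24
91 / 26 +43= 93 / 2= 46.50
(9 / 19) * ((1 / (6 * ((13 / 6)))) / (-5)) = -9 / 1235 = -0.01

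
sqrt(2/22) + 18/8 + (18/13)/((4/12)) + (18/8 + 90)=sqrt(11)/11 + 2565/26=98.96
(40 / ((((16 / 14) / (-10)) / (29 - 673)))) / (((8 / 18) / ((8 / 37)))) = 4057200 / 37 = 109654.05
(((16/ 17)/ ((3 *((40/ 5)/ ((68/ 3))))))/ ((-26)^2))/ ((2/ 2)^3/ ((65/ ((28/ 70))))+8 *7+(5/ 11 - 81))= -275/ 5132088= -0.00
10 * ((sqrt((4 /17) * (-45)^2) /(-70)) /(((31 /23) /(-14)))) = 4140 * sqrt(17) /527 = 32.39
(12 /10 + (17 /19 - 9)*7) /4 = -1319 /95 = -13.88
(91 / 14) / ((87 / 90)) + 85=2660 / 29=91.72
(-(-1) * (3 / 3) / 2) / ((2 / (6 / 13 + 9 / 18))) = 25 / 104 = 0.24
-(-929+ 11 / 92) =85457 / 92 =928.88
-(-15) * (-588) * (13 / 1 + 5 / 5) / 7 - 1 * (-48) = -17592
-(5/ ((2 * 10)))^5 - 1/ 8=-129/ 1024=-0.13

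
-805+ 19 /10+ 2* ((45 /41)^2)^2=-22611674091 /28257610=-800.20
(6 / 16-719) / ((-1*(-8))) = -5749 / 64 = -89.83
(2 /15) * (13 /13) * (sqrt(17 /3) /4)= sqrt(51) /90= 0.08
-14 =-14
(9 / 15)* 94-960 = -4518 / 5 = -903.60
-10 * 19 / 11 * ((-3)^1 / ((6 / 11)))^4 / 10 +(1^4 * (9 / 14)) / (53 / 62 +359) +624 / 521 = -1579.36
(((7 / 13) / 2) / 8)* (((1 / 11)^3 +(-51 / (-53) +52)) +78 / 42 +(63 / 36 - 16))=80134339 / 58691776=1.37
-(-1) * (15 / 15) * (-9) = -9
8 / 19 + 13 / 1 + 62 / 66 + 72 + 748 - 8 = 826.36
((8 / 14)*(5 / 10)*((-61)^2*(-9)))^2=4486052484 / 49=91552091.51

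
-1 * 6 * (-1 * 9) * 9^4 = 354294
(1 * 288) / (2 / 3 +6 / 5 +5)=4320 / 103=41.94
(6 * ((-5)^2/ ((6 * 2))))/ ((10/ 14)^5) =16807/ 250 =67.23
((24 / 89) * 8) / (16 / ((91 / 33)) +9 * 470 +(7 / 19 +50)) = 110656 / 219853407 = 0.00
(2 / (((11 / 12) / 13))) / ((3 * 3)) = 104 / 33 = 3.15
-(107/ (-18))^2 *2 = -11449/ 162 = -70.67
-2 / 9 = -0.22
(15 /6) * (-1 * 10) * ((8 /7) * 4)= -800 /7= -114.29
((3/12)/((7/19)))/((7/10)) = 95/98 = 0.97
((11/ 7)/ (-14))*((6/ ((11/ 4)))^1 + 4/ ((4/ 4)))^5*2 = -1453933568/ 717409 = -2026.65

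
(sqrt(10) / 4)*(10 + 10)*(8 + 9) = 85*sqrt(10) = 268.79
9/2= 4.50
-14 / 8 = -7 / 4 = -1.75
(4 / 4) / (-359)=-1 / 359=-0.00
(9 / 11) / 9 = 0.09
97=97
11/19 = 0.58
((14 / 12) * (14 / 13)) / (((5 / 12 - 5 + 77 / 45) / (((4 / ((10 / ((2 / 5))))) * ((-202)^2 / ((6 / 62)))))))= -991700416 / 33605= -29510.50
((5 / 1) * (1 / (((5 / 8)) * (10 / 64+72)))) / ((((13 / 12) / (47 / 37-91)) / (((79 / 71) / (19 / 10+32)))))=-2685747200 / 8910576467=-0.30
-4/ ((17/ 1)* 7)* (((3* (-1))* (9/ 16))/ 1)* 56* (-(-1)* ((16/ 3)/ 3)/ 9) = 32/ 51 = 0.63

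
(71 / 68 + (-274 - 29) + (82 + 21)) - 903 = -1101.96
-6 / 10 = -3 / 5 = -0.60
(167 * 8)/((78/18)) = 4008/13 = 308.31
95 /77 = 1.23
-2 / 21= -0.10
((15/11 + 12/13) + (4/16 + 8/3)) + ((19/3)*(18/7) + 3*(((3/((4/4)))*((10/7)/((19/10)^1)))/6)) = 22.62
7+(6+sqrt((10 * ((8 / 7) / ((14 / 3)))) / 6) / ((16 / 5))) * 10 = 25 * sqrt(5) / 28+67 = 69.00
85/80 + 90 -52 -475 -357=-12687/16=-792.94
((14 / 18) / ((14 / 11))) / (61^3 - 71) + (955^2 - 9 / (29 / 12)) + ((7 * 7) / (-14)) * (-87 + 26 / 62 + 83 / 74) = 30986672570571442 / 33964682985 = 912320.38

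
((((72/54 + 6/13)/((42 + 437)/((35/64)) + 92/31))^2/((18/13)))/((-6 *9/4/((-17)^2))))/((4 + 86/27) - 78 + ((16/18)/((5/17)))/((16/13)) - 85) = 2083835403125/4955694853699938582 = 0.00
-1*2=-2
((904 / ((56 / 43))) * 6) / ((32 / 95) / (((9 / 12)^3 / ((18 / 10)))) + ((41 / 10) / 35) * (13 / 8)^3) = 42541516800 / 19814453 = 2146.99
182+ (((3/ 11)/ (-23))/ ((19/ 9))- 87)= 456638/ 4807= 94.99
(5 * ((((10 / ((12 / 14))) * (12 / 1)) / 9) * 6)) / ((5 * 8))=35 / 3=11.67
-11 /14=-0.79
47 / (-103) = -47 / 103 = -0.46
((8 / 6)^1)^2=16 / 9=1.78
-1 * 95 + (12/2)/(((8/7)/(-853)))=-18293/4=-4573.25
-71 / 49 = -1.45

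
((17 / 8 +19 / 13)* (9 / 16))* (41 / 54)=15293 / 9984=1.53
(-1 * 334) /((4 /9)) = -1503 /2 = -751.50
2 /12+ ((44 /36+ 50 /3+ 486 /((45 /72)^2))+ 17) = 575647 /450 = 1279.22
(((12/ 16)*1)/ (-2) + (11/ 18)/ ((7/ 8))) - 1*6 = -2861/ 504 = -5.68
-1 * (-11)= 11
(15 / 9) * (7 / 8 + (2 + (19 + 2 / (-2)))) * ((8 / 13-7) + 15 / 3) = -2505 / 52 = -48.17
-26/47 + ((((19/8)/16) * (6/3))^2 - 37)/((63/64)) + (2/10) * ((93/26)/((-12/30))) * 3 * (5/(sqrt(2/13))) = -106.45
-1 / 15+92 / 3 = 153 / 5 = 30.60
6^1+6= 12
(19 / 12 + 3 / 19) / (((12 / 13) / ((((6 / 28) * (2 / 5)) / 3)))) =5161 / 95760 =0.05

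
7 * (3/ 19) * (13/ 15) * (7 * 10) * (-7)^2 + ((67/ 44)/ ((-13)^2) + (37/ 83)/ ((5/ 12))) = 192706148831/ 58632860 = 3286.66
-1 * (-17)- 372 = -355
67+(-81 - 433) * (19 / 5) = -9431 / 5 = -1886.20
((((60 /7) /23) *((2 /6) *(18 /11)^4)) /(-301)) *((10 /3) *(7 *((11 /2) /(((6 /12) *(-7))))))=6998400 /64501591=0.11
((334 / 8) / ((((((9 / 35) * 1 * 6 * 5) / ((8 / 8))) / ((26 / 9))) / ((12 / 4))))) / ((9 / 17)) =258349 / 2916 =88.60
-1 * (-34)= 34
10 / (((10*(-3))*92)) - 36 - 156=-52993 / 276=-192.00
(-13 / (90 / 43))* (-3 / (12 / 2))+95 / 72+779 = 31337 / 40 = 783.42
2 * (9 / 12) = 3 / 2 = 1.50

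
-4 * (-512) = 2048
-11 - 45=-56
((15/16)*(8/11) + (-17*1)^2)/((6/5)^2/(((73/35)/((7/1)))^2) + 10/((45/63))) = 33961717/3542924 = 9.59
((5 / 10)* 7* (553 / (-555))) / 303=-0.01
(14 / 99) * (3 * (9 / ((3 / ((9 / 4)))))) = 63 / 22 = 2.86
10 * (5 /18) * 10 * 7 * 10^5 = 175000000 /9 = 19444444.44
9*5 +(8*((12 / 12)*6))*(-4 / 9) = 71 / 3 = 23.67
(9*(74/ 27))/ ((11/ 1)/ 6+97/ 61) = 9028/ 1253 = 7.21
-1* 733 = -733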